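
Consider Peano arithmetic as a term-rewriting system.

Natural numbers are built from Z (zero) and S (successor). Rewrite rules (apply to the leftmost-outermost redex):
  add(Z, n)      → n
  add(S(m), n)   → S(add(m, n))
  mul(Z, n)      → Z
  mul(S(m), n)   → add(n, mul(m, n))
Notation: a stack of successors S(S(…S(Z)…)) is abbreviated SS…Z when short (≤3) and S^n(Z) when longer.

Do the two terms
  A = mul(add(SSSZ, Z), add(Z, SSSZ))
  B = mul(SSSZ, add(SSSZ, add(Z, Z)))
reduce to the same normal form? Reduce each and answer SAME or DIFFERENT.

Term A:
  start: mul(add(SSSZ, Z), add(Z, SSSZ))
  step 1: mul(S(add(SSZ, Z)), add(Z, SSSZ))
  step 2: add(add(Z, SSSZ), mul(add(SSZ, Z), add(Z, SSSZ)))
  step 3: add(SSSZ, mul(add(SSZ, Z), add(Z, SSSZ)))
  step 4: S(add(SSZ, mul(add(SSZ, Z), add(Z, SSSZ))))
  step 5: S(S(add(SZ, mul(add(SSZ, Z), add(Z, SSSZ)))))
  step 6: S(S(S(add(Z, mul(add(SSZ, Z), add(Z, SSSZ))))))
  step 7: S(S(S(mul(add(SSZ, Z), add(Z, SSSZ)))))
  step 8: S(S(S(mul(S(add(SZ, Z)), add(Z, SSSZ)))))
  step 9: S(S(S(add(add(Z, SSSZ), mul(add(SZ, Z), add(Z, SSSZ))))))
  step 10: S(S(S(add(SSSZ, mul(add(SZ, Z), add(Z, SSSZ))))))
  step 11: S(S(S(S(add(SSZ, mul(add(SZ, Z), add(Z, SSSZ)))))))
  step 12: S(S(S(S(S(add(SZ, mul(add(SZ, Z), add(Z, SSSZ))))))))
  step 13: S(S(S(S(S(S(add(Z, mul(add(SZ, Z), add(Z, SSSZ)))))))))
  step 14: S(S(S(S(S(S(mul(add(SZ, Z), add(Z, SSSZ))))))))
  step 15: S(S(S(S(S(S(mul(S(add(Z, Z)), add(Z, SSSZ))))))))
  step 16: S(S(S(S(S(S(add(add(Z, SSSZ), mul(add(Z, Z), add(Z, SSSZ)))))))))
  step 17: S(S(S(S(S(S(add(SSSZ, mul(add(Z, Z), add(Z, SSSZ)))))))))
  step 18: S(S(S(S(S(S(S(add(SSZ, mul(add(Z, Z), add(Z, SSSZ))))))))))
  step 19: S(S(S(S(S(S(S(S(add(SZ, mul(add(Z, Z), add(Z, SSSZ)))))))))))
  step 20: S(S(S(S(S(S(S(S(S(add(Z, mul(add(Z, Z), add(Z, SSSZ))))))))))))
  step 21: S(S(S(S(S(S(S(S(S(mul(add(Z, Z), add(Z, SSSZ)))))))))))
  step 22: S(S(S(S(S(S(S(S(S(mul(Z, add(Z, SSSZ)))))))))))
  step 23: S^9(Z)

Term B:
  start: mul(SSSZ, add(SSSZ, add(Z, Z)))
  step 1: add(add(SSSZ, add(Z, Z)), mul(SSZ, add(SSSZ, add(Z, Z))))
  step 2: add(S(add(SSZ, add(Z, Z))), mul(SSZ, add(SSSZ, add(Z, Z))))
  step 3: S(add(add(SSZ, add(Z, Z)), mul(SSZ, add(SSSZ, add(Z, Z)))))
  step 4: S(add(S(add(SZ, add(Z, Z))), mul(SSZ, add(SSSZ, add(Z, Z)))))
  step 5: S(S(add(add(SZ, add(Z, Z)), mul(SSZ, add(SSSZ, add(Z, Z))))))
  step 6: S(S(add(S(add(Z, add(Z, Z))), mul(SSZ, add(SSSZ, add(Z, Z))))))
  step 7: S(S(S(add(add(Z, add(Z, Z)), mul(SSZ, add(SSSZ, add(Z, Z)))))))
  step 8: S(S(S(add(add(Z, Z), mul(SSZ, add(SSSZ, add(Z, Z)))))))
  step 9: S(S(S(add(Z, mul(SSZ, add(SSSZ, add(Z, Z)))))))
  step 10: S(S(S(mul(SSZ, add(SSSZ, add(Z, Z))))))
  step 11: S(S(S(add(add(SSSZ, add(Z, Z)), mul(SZ, add(SSSZ, add(Z, Z)))))))
  step 12: S(S(S(add(S(add(SSZ, add(Z, Z))), mul(SZ, add(SSSZ, add(Z, Z)))))))
  step 13: S(S(S(S(add(add(SSZ, add(Z, Z)), mul(SZ, add(SSSZ, add(Z, Z))))))))
  step 14: S(S(S(S(add(S(add(SZ, add(Z, Z))), mul(SZ, add(SSSZ, add(Z, Z))))))))
  step 15: S(S(S(S(S(add(add(SZ, add(Z, Z)), mul(SZ, add(SSSZ, add(Z, Z)))))))))
  step 16: S(S(S(S(S(add(S(add(Z, add(Z, Z))), mul(SZ, add(SSSZ, add(Z, Z)))))))))
  step 17: S(S(S(S(S(S(add(add(Z, add(Z, Z)), mul(SZ, add(SSSZ, add(Z, Z))))))))))
  step 18: S(S(S(S(S(S(add(add(Z, Z), mul(SZ, add(SSSZ, add(Z, Z))))))))))
  step 19: S(S(S(S(S(S(add(Z, mul(SZ, add(SSSZ, add(Z, Z))))))))))
  step 20: S(S(S(S(S(S(mul(SZ, add(SSSZ, add(Z, Z)))))))))
  step 21: S(S(S(S(S(S(add(add(SSSZ, add(Z, Z)), mul(Z, add(SSSZ, add(Z, Z))))))))))
  step 22: S(S(S(S(S(S(add(S(add(SSZ, add(Z, Z))), mul(Z, add(SSSZ, add(Z, Z))))))))))
  step 23: S(S(S(S(S(S(S(add(add(SSZ, add(Z, Z)), mul(Z, add(SSSZ, add(Z, Z)))))))))))
  step 24: S(S(S(S(S(S(S(add(S(add(SZ, add(Z, Z))), mul(Z, add(SSSZ, add(Z, Z)))))))))))
  step 25: S(S(S(S(S(S(S(S(add(add(SZ, add(Z, Z)), mul(Z, add(SSSZ, add(Z, Z))))))))))))
  step 26: S(S(S(S(S(S(S(S(add(S(add(Z, add(Z, Z))), mul(Z, add(SSSZ, add(Z, Z))))))))))))
  step 27: S(S(S(S(S(S(S(S(S(add(add(Z, add(Z, Z)), mul(Z, add(SSSZ, add(Z, Z)))))))))))))
  step 28: S(S(S(S(S(S(S(S(S(add(add(Z, Z), mul(Z, add(SSSZ, add(Z, Z)))))))))))))
  step 29: S(S(S(S(S(S(S(S(S(add(Z, mul(Z, add(SSSZ, add(Z, Z)))))))))))))
  step 30: S(S(S(S(S(S(S(S(S(mul(Z, add(SSSZ, add(Z, Z))))))))))))
  step 31: S^9(Z)

Answer: SAME — A ⇓ S^9(Z), B ⇓ S^9(Z)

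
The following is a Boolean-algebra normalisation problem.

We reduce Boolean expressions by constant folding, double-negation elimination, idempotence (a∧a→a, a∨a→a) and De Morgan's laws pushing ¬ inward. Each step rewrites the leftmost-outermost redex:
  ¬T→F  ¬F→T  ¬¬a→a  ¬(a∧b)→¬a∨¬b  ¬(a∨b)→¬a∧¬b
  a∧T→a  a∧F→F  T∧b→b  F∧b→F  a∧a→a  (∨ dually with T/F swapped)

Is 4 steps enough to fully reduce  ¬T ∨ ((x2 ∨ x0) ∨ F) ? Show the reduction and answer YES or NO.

  start: ¬T ∨ ((x2 ∨ x0) ∨ F)
  →1  F ∨ ((x2 ∨ x0) ∨ F)
  →2  (x2 ∨ x0) ∨ F
  →3  x2 ∨ x0

Answer: YES — reaches normal form x2 ∨ x0 in 3 ≤ 4 steps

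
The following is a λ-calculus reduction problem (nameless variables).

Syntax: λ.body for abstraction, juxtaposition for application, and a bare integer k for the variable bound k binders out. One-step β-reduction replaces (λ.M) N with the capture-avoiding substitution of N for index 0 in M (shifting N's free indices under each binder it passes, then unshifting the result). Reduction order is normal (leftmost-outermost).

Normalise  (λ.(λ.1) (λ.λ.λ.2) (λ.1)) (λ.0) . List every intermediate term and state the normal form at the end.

  start: (λ.(λ.1) (λ.λ.λ.2) (λ.1)) (λ.0)
  step 1: (λ.λ.0) (λ.λ.λ.2) (λ.λ.0)
  step 2: (λ.0) (λ.λ.0)
  step 3: λ.λ.0

Answer: normal form = λ.λ.0  (in 3 steps)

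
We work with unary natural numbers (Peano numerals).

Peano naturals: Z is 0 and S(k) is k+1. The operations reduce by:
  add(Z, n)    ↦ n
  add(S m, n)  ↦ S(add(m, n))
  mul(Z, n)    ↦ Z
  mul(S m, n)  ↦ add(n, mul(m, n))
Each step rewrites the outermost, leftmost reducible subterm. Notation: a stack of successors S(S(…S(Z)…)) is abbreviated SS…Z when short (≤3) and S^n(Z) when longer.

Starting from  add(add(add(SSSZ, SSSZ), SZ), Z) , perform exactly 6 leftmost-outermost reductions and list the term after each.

Answer: after 6 steps: S(S(add(add(add(SZ, SSSZ), SZ), Z)))

Working:
  start: add(add(add(SSSZ, SSSZ), SZ), Z)
  →1  add(add(S(add(SSZ, SSSZ)), SZ), Z)
  →2  add(S(add(add(SSZ, SSSZ), SZ)), Z)
  →3  S(add(add(add(SSZ, SSSZ), SZ), Z))
  →4  S(add(add(S(add(SZ, SSSZ)), SZ), Z))
  →5  S(add(S(add(add(SZ, SSSZ), SZ)), Z))
  →6  S(S(add(add(add(SZ, SSSZ), SZ), Z)))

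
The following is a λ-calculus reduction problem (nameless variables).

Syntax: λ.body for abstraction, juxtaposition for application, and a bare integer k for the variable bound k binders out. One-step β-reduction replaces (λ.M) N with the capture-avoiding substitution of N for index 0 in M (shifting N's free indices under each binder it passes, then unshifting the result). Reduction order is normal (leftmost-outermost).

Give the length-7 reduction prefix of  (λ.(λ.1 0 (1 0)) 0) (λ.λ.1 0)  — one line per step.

  start: (λ.(λ.1 0 (1 0)) 0) (λ.λ.1 0)
  step 1: (λ.(λ.λ.1 0) 0 ((λ.λ.1 0) 0)) (λ.λ.1 0)
  step 2: (λ.λ.1 0) (λ.λ.1 0) ((λ.λ.1 0) (λ.λ.1 0))
  step 3: (λ.(λ.λ.1 0) 0) ((λ.λ.1 0) (λ.λ.1 0))
  step 4: (λ.λ.1 0) ((λ.λ.1 0) (λ.λ.1 0))
  step 5: λ.(λ.λ.1 0) (λ.λ.1 0) 0
  step 6: λ.(λ.(λ.λ.1 0) 0) 0
  step 7: λ.(λ.λ.1 0) 0

Answer: after 7 steps: λ.(λ.λ.1 0) 0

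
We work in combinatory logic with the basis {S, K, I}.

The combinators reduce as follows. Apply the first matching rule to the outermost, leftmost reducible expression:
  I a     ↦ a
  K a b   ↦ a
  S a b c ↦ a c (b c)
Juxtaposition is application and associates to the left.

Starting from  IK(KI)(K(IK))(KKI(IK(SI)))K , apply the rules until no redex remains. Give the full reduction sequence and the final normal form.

  start: IK(KI)(K(IK))(KKI(IK(SI)))K
  step 1: K(KI)(K(IK))(KKI(IK(SI)))K
  step 2: KI(KKI(IK(SI)))K
  step 3: IK
  step 4: K

Answer: normal form = K  (in 4 steps)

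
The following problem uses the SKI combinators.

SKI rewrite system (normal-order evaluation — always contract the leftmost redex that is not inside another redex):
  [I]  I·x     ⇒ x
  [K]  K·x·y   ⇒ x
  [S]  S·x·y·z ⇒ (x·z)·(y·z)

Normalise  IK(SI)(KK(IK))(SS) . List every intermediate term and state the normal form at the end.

  start: IK(SI)(KK(IK))(SS)
  →1  K(SI)(KK(IK))(SS)
  →2  SI(SS)

Answer: normal form = SI(SS)  (in 2 steps)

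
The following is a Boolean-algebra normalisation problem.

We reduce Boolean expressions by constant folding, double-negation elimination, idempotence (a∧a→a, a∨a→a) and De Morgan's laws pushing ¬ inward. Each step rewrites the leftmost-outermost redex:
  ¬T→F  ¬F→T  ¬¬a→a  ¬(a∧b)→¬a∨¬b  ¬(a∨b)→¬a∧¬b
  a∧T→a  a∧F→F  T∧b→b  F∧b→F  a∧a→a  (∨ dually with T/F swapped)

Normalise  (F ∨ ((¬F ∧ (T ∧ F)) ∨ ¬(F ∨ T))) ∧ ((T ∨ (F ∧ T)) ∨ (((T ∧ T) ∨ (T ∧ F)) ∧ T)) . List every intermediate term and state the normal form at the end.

  start: (F ∨ ((¬F ∧ (T ∧ F)) ∨ ¬(F ∨ T))) ∧ ((T ∨ (F ∧ T)) ∨ (((T ∧ T) ∨ (T ∧ F)) ∧ T))
  [1] ((¬F ∧ (T ∧ F)) ∨ ¬(F ∨ T)) ∧ ((T ∨ (F ∧ T)) ∨ (((T ∧ T) ∨ (T ∧ F)) ∧ T))
  [2] ((T ∧ (T ∧ F)) ∨ ¬(F ∨ T)) ∧ ((T ∨ (F ∧ T)) ∨ (((T ∧ T) ∨ (T ∧ F)) ∧ T))
  [3] ((T ∧ F) ∨ ¬(F ∨ T)) ∧ ((T ∨ (F ∧ T)) ∨ (((T ∧ T) ∨ (T ∧ F)) ∧ T))
  [4] (F ∨ ¬(F ∨ T)) ∧ ((T ∨ (F ∧ T)) ∨ (((T ∧ T) ∨ (T ∧ F)) ∧ T))
  [5] ¬(F ∨ T) ∧ ((T ∨ (F ∧ T)) ∨ (((T ∧ T) ∨ (T ∧ F)) ∧ T))
  [6] (¬F ∧ ¬T) ∧ ((T ∨ (F ∧ T)) ∨ (((T ∧ T) ∨ (T ∧ F)) ∧ T))
  [7] (T ∧ ¬T) ∧ ((T ∨ (F ∧ T)) ∨ (((T ∧ T) ∨ (T ∧ F)) ∧ T))
  [8] ¬T ∧ ((T ∨ (F ∧ T)) ∨ (((T ∧ T) ∨ (T ∧ F)) ∧ T))
  [9] F ∧ ((T ∨ (F ∧ T)) ∨ (((T ∧ T) ∨ (T ∧ F)) ∧ T))
  [10] F

Answer: normal form = F  (in 10 steps)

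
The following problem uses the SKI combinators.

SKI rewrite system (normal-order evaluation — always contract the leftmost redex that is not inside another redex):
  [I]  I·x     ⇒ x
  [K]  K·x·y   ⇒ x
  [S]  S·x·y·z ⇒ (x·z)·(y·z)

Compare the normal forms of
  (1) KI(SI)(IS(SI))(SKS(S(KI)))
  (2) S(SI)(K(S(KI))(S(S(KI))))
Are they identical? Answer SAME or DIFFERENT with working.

Answer: SAME — A ⇓ S(SI)(S(KI)), B ⇓ S(SI)(S(KI))

Working:
Term A:
  start: KI(SI)(IS(SI))(SKS(S(KI)))
  [1] I(IS(SI))(SKS(S(KI)))
  [2] IS(SI)(SKS(S(KI)))
  [3] S(SI)(SKS(S(KI)))
  [4] S(SI)(K(S(KI))(S(S(KI))))
  [5] S(SI)(S(KI))

Term B:
  start: S(SI)(K(S(KI))(S(S(KI))))
  [1] S(SI)(S(KI))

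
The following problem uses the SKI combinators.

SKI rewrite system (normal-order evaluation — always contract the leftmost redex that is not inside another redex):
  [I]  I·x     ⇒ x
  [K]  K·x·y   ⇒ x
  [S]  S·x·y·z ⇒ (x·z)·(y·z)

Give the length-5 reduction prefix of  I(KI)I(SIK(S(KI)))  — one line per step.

  start: I(KI)I(SIK(S(KI)))
  step 1: KII(SIK(S(KI)))
  step 2: I(SIK(S(KI)))
  step 3: SIK(S(KI))
  step 4: I(S(KI))(K(S(KI)))
  step 5: S(KI)(K(S(KI)))

Answer: after 5 steps: S(KI)(K(S(KI)))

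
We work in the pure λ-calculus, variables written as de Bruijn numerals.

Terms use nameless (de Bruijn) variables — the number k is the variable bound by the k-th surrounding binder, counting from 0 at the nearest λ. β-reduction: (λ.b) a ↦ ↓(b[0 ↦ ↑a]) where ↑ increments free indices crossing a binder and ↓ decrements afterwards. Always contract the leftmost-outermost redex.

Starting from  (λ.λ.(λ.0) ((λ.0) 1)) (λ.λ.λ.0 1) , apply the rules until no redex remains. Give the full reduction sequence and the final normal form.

Answer: normal form = λ.λ.λ.λ.0 1  (in 3 steps)

Reduction:
  start: (λ.λ.(λ.0) ((λ.0) 1)) (λ.λ.λ.0 1)
  step 1: λ.(λ.0) ((λ.0) (λ.λ.λ.0 1))
  step 2: λ.(λ.0) (λ.λ.λ.0 1)
  step 3: λ.λ.λ.λ.0 1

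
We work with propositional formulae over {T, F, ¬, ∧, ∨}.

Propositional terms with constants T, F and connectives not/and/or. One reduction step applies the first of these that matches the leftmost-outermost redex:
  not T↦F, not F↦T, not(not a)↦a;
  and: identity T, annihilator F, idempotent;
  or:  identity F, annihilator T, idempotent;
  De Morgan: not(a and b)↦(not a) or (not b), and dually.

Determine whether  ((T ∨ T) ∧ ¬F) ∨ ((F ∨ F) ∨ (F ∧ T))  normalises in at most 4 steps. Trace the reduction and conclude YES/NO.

  start: ((T ∨ T) ∧ ¬F) ∨ ((F ∨ F) ∨ (F ∧ T))
  →1  (T ∧ ¬F) ∨ ((F ∨ F) ∨ (F ∧ T))
  →2  ¬F ∨ ((F ∨ F) ∨ (F ∧ T))
  →3  T ∨ ((F ∨ F) ∨ (F ∧ T))
  →4  T

Answer: YES — reaches normal form T in 4 ≤ 4 steps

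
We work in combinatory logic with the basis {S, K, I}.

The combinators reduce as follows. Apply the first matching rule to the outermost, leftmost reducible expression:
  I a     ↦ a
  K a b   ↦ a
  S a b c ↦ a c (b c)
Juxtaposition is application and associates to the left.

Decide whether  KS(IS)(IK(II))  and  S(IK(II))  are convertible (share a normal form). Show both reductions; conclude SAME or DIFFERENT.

Answer: SAME — A ⇓ S(KI), B ⇓ S(KI)

Derivation:
Term A:
  start: KS(IS)(IK(II))
  [1] S(IK(II))
  [2] S(K(II))
  [3] S(KI)

Term B:
  start: S(IK(II))
  [1] S(K(II))
  [2] S(KI)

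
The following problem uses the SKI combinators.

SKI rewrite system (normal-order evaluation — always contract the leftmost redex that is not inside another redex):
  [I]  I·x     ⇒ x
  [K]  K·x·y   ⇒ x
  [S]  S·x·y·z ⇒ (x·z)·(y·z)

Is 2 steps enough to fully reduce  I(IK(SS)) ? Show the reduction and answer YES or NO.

  start: I(IK(SS))
  →1  IK(SS)
  →2  K(SS)

Answer: YES — reaches normal form K(SS) in 2 ≤ 2 steps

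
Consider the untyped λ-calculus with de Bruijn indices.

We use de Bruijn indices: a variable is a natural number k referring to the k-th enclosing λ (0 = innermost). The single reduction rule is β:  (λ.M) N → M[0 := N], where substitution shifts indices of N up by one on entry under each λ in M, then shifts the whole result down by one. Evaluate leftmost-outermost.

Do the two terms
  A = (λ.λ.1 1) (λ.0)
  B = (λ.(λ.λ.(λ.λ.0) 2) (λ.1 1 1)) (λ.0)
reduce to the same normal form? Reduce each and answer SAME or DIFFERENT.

Answer: SAME — A ⇓ λ.λ.0, B ⇓ λ.λ.0

Reduction:
Term A:
  start: (λ.λ.1 1) (λ.0)
  [1] λ.(λ.0) (λ.0)
  [2] λ.λ.0

Term B:
  start: (λ.(λ.λ.(λ.λ.0) 2) (λ.1 1 1)) (λ.0)
  [1] (λ.λ.(λ.λ.0) (λ.0)) (λ.(λ.0) (λ.0) (λ.0))
  [2] λ.(λ.λ.0) (λ.0)
  [3] λ.λ.0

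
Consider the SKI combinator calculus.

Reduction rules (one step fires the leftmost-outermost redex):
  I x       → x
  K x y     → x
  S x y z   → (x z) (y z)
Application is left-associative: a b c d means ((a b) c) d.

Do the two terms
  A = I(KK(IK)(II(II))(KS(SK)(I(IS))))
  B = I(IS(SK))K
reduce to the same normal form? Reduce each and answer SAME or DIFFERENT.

Term A:
  start: I(KK(IK)(II(II))(KS(SK)(I(IS))))
  →1  KK(IK)(II(II))(KS(SK)(I(IS)))
  →2  K(II(II))(KS(SK)(I(IS)))
  →3  II(II)
  →4  I(II)
  →5  II
  →6  I

Term B:
  start: I(IS(SK))K
  →1  IS(SK)K
  →2  S(SK)K

Answer: DIFFERENT — A ⇓ I, B ⇓ S(SK)K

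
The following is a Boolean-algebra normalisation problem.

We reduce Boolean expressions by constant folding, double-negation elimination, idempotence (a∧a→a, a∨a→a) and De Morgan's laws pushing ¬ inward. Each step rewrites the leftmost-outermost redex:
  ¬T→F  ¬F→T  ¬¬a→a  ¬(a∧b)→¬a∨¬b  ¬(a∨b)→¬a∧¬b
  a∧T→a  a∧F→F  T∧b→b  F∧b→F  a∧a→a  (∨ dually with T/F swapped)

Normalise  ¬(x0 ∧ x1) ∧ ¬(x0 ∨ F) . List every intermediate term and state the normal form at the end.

Answer: normal form = (¬x0 ∨ ¬x1) ∧ ¬x0  (in 4 steps)

Derivation:
  start: ¬(x0 ∧ x1) ∧ ¬(x0 ∨ F)
  [1] (¬x0 ∨ ¬x1) ∧ ¬(x0 ∨ F)
  [2] (¬x0 ∨ ¬x1) ∧ (¬x0 ∧ ¬F)
  [3] (¬x0 ∨ ¬x1) ∧ (¬x0 ∧ T)
  [4] (¬x0 ∨ ¬x1) ∧ ¬x0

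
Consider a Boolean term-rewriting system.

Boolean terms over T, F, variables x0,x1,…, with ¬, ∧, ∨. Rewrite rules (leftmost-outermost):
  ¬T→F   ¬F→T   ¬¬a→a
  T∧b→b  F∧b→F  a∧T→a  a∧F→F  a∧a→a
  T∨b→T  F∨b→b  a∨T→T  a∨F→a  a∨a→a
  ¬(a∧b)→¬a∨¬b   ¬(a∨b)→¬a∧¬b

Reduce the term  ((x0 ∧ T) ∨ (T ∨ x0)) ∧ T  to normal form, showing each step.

  start: ((x0 ∧ T) ∨ (T ∨ x0)) ∧ T
  [1] (x0 ∧ T) ∨ (T ∨ x0)
  [2] x0 ∨ (T ∨ x0)
  [3] x0 ∨ T
  [4] T

Answer: normal form = T  (in 4 steps)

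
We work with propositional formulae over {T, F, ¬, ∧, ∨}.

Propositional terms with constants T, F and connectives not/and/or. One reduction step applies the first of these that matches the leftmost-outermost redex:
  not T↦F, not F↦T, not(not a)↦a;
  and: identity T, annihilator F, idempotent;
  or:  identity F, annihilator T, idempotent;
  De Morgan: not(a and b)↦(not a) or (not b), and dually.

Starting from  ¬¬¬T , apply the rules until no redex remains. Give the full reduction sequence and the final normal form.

Answer: normal form = F  (in 2 steps)

Working:
  start: ¬¬¬T
  →1  ¬T
  →2  F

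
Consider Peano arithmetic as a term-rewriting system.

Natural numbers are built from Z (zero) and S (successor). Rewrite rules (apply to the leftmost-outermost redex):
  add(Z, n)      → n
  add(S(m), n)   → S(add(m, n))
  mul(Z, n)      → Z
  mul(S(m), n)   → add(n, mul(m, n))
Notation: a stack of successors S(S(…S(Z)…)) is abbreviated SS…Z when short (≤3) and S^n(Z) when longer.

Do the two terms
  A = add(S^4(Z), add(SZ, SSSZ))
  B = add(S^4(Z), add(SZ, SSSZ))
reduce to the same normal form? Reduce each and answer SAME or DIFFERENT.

Answer: SAME — A ⇓ S^8(Z), B ⇓ S^8(Z)

Derivation:
Term A:
  start: add(S^4(Z), add(SZ, SSSZ))
  →1  S(add(SSSZ, add(SZ, SSSZ)))
  →2  S(S(add(SSZ, add(SZ, SSSZ))))
  →3  S(S(S(add(SZ, add(SZ, SSSZ)))))
  →4  S(S(S(S(add(Z, add(SZ, SSSZ))))))
  →5  S(S(S(S(add(SZ, SSSZ)))))
  →6  S(S(S(S(S(add(Z, SSSZ))))))
  →7  S^8(Z)

Term B:
  start: add(S^4(Z), add(SZ, SSSZ))
  →1  S(add(SSSZ, add(SZ, SSSZ)))
  →2  S(S(add(SSZ, add(SZ, SSSZ))))
  →3  S(S(S(add(SZ, add(SZ, SSSZ)))))
  →4  S(S(S(S(add(Z, add(SZ, SSSZ))))))
  →5  S(S(S(S(add(SZ, SSSZ)))))
  →6  S(S(S(S(S(add(Z, SSSZ))))))
  →7  S^8(Z)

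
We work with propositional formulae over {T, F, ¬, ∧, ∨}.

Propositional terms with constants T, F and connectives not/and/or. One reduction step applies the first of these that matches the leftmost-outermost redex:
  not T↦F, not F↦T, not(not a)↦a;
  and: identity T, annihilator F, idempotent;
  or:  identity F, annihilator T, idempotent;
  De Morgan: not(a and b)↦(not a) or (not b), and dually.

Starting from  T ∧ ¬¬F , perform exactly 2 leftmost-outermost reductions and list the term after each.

  start: T ∧ ¬¬F
  →1  ¬¬F
  →2  F

Answer: after 2 steps: F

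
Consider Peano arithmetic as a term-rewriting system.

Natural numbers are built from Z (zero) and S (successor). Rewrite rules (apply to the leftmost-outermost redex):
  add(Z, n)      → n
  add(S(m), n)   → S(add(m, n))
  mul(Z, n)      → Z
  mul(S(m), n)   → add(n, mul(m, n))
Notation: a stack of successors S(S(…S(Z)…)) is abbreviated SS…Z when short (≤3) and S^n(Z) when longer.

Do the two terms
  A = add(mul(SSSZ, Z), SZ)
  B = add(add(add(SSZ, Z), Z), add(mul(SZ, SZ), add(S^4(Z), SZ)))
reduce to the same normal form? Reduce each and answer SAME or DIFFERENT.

Term A:
  start: add(mul(SSSZ, Z), SZ)
  [1] add(add(Z, mul(SSZ, Z)), SZ)
  [2] add(mul(SSZ, Z), SZ)
  [3] add(add(Z, mul(SZ, Z)), SZ)
  [4] add(mul(SZ, Z), SZ)
  [5] add(add(Z, mul(Z, Z)), SZ)
  [6] add(mul(Z, Z), SZ)
  [7] add(Z, SZ)
  [8] SZ

Term B:
  start: add(add(add(SSZ, Z), Z), add(mul(SZ, SZ), add(S^4(Z), SZ)))
  [1] add(add(S(add(SZ, Z)), Z), add(mul(SZ, SZ), add(S^4(Z), SZ)))
  [2] add(S(add(add(SZ, Z), Z)), add(mul(SZ, SZ), add(S^4(Z), SZ)))
  [3] S(add(add(add(SZ, Z), Z), add(mul(SZ, SZ), add(S^4(Z), SZ))))
  [4] S(add(add(S(add(Z, Z)), Z), add(mul(SZ, SZ), add(S^4(Z), SZ))))
  [5] S(add(S(add(add(Z, Z), Z)), add(mul(SZ, SZ), add(S^4(Z), SZ))))
  [6] S(S(add(add(add(Z, Z), Z), add(mul(SZ, SZ), add(S^4(Z), SZ)))))
  [7] S(S(add(add(Z, Z), add(mul(SZ, SZ), add(S^4(Z), SZ)))))
  [8] S(S(add(Z, add(mul(SZ, SZ), add(S^4(Z), SZ)))))
  [9] S(S(add(mul(SZ, SZ), add(S^4(Z), SZ))))
  [10] S(S(add(add(SZ, mul(Z, SZ)), add(S^4(Z), SZ))))
  [11] S(S(add(S(add(Z, mul(Z, SZ))), add(S^4(Z), SZ))))
  [12] S(S(S(add(add(Z, mul(Z, SZ)), add(S^4(Z), SZ)))))
  [13] S(S(S(add(mul(Z, SZ), add(S^4(Z), SZ)))))
  [14] S(S(S(add(Z, add(S^4(Z), SZ)))))
  [15] S(S(S(add(S^4(Z), SZ))))
  [16] S(S(S(S(add(SSSZ, SZ)))))
  [17] S(S(S(S(S(add(SSZ, SZ))))))
  [18] S(S(S(S(S(S(add(SZ, SZ)))))))
  [19] S(S(S(S(S(S(S(add(Z, SZ))))))))
  [20] S^8(Z)

Answer: DIFFERENT — A ⇓ SZ, B ⇓ S^8(Z)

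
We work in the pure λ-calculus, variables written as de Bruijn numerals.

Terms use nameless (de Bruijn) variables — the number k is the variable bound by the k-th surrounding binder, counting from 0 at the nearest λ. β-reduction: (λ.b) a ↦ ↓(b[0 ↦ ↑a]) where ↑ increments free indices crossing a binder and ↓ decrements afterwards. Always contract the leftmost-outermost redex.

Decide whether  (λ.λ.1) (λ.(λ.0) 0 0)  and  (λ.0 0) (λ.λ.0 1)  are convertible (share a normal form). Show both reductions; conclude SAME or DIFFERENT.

Term A:
  start: (λ.λ.1) (λ.(λ.0) 0 0)
  step 1: λ.λ.(λ.0) 0 0
  step 2: λ.λ.0 0

Term B:
  start: (λ.0 0) (λ.λ.0 1)
  step 1: (λ.λ.0 1) (λ.λ.0 1)
  step 2: λ.0 (λ.λ.0 1)

Answer: DIFFERENT — A ⇓ λ.λ.0 0, B ⇓ λ.0 (λ.λ.0 1)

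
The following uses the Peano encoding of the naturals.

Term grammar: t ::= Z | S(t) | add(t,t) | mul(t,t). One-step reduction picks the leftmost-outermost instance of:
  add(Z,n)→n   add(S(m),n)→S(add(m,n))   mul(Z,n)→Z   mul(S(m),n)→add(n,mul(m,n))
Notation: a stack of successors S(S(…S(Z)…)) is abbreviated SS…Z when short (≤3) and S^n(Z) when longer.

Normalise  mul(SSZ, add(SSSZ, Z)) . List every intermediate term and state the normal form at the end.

Answer: normal form = S^6(Z)  (in 19 steps)

Reduction:
  start: mul(SSZ, add(SSSZ, Z))
  [1] add(add(SSSZ, Z), mul(SZ, add(SSSZ, Z)))
  [2] add(S(add(SSZ, Z)), mul(SZ, add(SSSZ, Z)))
  [3] S(add(add(SSZ, Z), mul(SZ, add(SSSZ, Z))))
  [4] S(add(S(add(SZ, Z)), mul(SZ, add(SSSZ, Z))))
  [5] S(S(add(add(SZ, Z), mul(SZ, add(SSSZ, Z)))))
  [6] S(S(add(S(add(Z, Z)), mul(SZ, add(SSSZ, Z)))))
  [7] S(S(S(add(add(Z, Z), mul(SZ, add(SSSZ, Z))))))
  [8] S(S(S(add(Z, mul(SZ, add(SSSZ, Z))))))
  [9] S(S(S(mul(SZ, add(SSSZ, Z)))))
  [10] S(S(S(add(add(SSSZ, Z), mul(Z, add(SSSZ, Z))))))
  [11] S(S(S(add(S(add(SSZ, Z)), mul(Z, add(SSSZ, Z))))))
  [12] S(S(S(S(add(add(SSZ, Z), mul(Z, add(SSSZ, Z)))))))
  [13] S(S(S(S(add(S(add(SZ, Z)), mul(Z, add(SSSZ, Z)))))))
  [14] S(S(S(S(S(add(add(SZ, Z), mul(Z, add(SSSZ, Z))))))))
  [15] S(S(S(S(S(add(S(add(Z, Z)), mul(Z, add(SSSZ, Z))))))))
  [16] S(S(S(S(S(S(add(add(Z, Z), mul(Z, add(SSSZ, Z)))))))))
  [17] S(S(S(S(S(S(add(Z, mul(Z, add(SSSZ, Z)))))))))
  [18] S(S(S(S(S(S(mul(Z, add(SSSZ, Z))))))))
  [19] S^6(Z)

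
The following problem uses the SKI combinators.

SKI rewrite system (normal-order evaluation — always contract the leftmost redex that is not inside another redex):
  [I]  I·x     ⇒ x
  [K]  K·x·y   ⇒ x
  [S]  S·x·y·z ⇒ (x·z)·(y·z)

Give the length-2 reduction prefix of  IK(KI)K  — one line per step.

Answer: after 2 steps: KI

Derivation:
  start: IK(KI)K
  step 1: K(KI)K
  step 2: KI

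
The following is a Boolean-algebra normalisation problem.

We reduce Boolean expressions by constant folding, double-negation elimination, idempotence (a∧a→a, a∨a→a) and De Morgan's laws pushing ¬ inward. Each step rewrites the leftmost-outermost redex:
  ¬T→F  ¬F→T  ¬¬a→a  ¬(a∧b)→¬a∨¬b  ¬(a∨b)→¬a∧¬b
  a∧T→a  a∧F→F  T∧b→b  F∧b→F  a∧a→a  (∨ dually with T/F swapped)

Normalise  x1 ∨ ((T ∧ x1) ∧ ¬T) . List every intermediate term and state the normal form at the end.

  start: x1 ∨ ((T ∧ x1) ∧ ¬T)
  step 1: x1 ∨ (x1 ∧ ¬T)
  step 2: x1 ∨ (x1 ∧ F)
  step 3: x1 ∨ F
  step 4: x1

Answer: normal form = x1  (in 4 steps)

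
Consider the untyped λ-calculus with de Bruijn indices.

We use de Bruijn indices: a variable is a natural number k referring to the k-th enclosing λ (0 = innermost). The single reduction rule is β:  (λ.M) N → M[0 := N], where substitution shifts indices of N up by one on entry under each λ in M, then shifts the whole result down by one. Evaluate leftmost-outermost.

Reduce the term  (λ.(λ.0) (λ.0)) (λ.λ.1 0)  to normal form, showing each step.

  start: (λ.(λ.0) (λ.0)) (λ.λ.1 0)
  [1] (λ.0) (λ.0)
  [2] λ.0

Answer: normal form = λ.0  (in 2 steps)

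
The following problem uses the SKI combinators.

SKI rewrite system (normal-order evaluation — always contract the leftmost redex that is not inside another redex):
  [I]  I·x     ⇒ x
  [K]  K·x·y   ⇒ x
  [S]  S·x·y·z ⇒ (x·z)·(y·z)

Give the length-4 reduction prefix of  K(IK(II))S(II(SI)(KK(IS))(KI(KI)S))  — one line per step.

  start: K(IK(II))S(II(SI)(KK(IS))(KI(KI)S))
  step 1: IK(II)(II(SI)(KK(IS))(KI(KI)S))
  step 2: K(II)(II(SI)(KK(IS))(KI(KI)S))
  step 3: II
  step 4: I

Answer: after 4 steps: I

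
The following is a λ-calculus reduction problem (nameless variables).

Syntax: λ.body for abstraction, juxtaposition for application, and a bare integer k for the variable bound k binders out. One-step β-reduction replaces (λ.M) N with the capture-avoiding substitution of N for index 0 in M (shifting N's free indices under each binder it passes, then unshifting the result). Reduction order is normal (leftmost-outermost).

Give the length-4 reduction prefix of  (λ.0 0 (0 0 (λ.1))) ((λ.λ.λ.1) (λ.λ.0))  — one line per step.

  start: (λ.0 0 (0 0 (λ.1))) ((λ.λ.λ.1) (λ.λ.0))
  →1  (λ.λ.λ.1) (λ.λ.0) ((λ.λ.λ.1) (λ.λ.0)) ((λ.λ.λ.1) (λ.λ.0) ((λ.λ.λ.1) (λ.λ.0)) (λ.(λ.λ.λ.1) (λ.λ.0)))
  →2  (λ.λ.1) ((λ.λ.λ.1) (λ.λ.0)) ((λ.λ.λ.1) (λ.λ.0) ((λ.λ.λ.1) (λ.λ.0)) (λ.(λ.λ.λ.1) (λ.λ.0)))
  →3  (λ.(λ.λ.λ.1) (λ.λ.0)) ((λ.λ.λ.1) (λ.λ.0) ((λ.λ.λ.1) (λ.λ.0)) (λ.(λ.λ.λ.1) (λ.λ.0)))
  →4  (λ.λ.λ.1) (λ.λ.0)

Answer: after 4 steps: (λ.λ.λ.1) (λ.λ.0)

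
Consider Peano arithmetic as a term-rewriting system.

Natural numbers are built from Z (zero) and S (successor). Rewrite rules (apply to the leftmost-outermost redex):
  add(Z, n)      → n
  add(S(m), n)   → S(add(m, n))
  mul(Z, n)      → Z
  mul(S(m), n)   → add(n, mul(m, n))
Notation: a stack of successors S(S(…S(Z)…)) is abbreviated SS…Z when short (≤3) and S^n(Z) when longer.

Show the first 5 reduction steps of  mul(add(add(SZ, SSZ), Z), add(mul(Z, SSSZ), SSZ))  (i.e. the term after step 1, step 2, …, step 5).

  start: mul(add(add(SZ, SSZ), Z), add(mul(Z, SSSZ), SSZ))
  step 1: mul(add(S(add(Z, SSZ)), Z), add(mul(Z, SSSZ), SSZ))
  step 2: mul(S(add(add(Z, SSZ), Z)), add(mul(Z, SSSZ), SSZ))
  step 3: add(add(mul(Z, SSSZ), SSZ), mul(add(add(Z, SSZ), Z), add(mul(Z, SSSZ), SSZ)))
  step 4: add(add(Z, SSZ), mul(add(add(Z, SSZ), Z), add(mul(Z, SSSZ), SSZ)))
  step 5: add(SSZ, mul(add(add(Z, SSZ), Z), add(mul(Z, SSSZ), SSZ)))

Answer: after 5 steps: add(SSZ, mul(add(add(Z, SSZ), Z), add(mul(Z, SSSZ), SSZ)))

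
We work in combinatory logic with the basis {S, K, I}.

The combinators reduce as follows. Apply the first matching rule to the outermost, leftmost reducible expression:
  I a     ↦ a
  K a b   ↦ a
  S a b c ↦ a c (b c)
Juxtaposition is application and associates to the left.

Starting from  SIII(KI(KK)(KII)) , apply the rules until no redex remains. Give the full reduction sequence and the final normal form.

  start: SIII(KI(KK)(KII))
  step 1: II(II)(KI(KK)(KII))
  step 2: I(II)(KI(KK)(KII))
  step 3: II(KI(KK)(KII))
  step 4: I(KI(KK)(KII))
  step 5: KI(KK)(KII)
  step 6: I(KII)
  step 7: KII
  step 8: I

Answer: normal form = I  (in 8 steps)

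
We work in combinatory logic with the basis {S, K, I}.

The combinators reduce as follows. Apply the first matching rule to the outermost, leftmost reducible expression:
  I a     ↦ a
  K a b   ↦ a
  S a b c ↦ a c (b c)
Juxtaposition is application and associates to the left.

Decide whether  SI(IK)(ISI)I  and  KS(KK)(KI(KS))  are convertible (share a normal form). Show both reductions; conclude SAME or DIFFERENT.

Answer: SAME — A ⇓ SI, B ⇓ SI

Derivation:
Term A:
  start: SI(IK)(ISI)I
  step 1: I(ISI)(IK(ISI))I
  step 2: ISI(IK(ISI))I
  step 3: SI(IK(ISI))I
  step 4: II(IK(ISI)I)
  step 5: I(IK(ISI)I)
  step 6: IK(ISI)I
  step 7: K(ISI)I
  step 8: ISI
  step 9: SI

Term B:
  start: KS(KK)(KI(KS))
  step 1: S(KI(KS))
  step 2: SI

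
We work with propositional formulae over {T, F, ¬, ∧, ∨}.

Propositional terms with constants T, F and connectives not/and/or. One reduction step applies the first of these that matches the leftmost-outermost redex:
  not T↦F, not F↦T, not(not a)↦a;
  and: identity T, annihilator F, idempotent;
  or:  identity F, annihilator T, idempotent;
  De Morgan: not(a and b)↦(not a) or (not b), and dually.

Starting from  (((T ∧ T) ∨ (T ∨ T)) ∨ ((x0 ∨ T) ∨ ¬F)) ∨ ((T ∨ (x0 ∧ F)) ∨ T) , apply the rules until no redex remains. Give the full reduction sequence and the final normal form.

  start: (((T ∧ T) ∨ (T ∨ T)) ∨ ((x0 ∨ T) ∨ ¬F)) ∨ ((T ∨ (x0 ∧ F)) ∨ T)
  step 1: ((T ∨ (T ∨ T)) ∨ ((x0 ∨ T) ∨ ¬F)) ∨ ((T ∨ (x0 ∧ F)) ∨ T)
  step 2: (T ∨ ((x0 ∨ T) ∨ ¬F)) ∨ ((T ∨ (x0 ∧ F)) ∨ T)
  step 3: T ∨ ((T ∨ (x0 ∧ F)) ∨ T)
  step 4: T

Answer: normal form = T  (in 4 steps)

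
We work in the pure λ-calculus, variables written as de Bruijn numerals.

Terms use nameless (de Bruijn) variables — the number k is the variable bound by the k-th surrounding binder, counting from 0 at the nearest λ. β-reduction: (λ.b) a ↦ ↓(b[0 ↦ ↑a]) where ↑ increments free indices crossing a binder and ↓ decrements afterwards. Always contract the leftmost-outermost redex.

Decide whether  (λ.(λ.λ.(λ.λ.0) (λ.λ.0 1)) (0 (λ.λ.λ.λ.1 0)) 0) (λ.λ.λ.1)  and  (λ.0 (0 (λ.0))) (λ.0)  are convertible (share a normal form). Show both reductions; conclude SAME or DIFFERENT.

Term A:
  start: (λ.(λ.λ.(λ.λ.0) (λ.λ.0 1)) (0 (λ.λ.λ.λ.1 0)) 0) (λ.λ.λ.1)
  →1  (λ.λ.(λ.λ.0) (λ.λ.0 1)) ((λ.λ.λ.1) (λ.λ.λ.λ.1 0)) (λ.λ.λ.1)
  →2  (λ.(λ.λ.0) (λ.λ.0 1)) (λ.λ.λ.1)
  →3  (λ.λ.0) (λ.λ.0 1)
  →4  λ.0

Term B:
  start: (λ.0 (0 (λ.0))) (λ.0)
  →1  (λ.0) ((λ.0) (λ.0))
  →2  (λ.0) (λ.0)
  →3  λ.0

Answer: SAME — A ⇓ λ.0, B ⇓ λ.0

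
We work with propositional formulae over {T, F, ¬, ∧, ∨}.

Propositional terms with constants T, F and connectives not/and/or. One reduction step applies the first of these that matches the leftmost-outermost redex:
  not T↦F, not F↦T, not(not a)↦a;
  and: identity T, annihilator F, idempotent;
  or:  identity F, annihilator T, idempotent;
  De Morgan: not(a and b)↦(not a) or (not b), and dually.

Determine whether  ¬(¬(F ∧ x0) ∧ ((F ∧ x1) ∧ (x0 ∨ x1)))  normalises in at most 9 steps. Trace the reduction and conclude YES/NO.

Answer: YES — reaches normal form T in 9 ≤ 9 steps

Working:
  start: ¬(¬(F ∧ x0) ∧ ((F ∧ x1) ∧ (x0 ∨ x1)))
  step 1: ¬¬(F ∧ x0) ∨ ¬((F ∧ x1) ∧ (x0 ∨ x1))
  step 2: (F ∧ x0) ∨ ¬((F ∧ x1) ∧ (x0 ∨ x1))
  step 3: F ∨ ¬((F ∧ x1) ∧ (x0 ∨ x1))
  step 4: ¬((F ∧ x1) ∧ (x0 ∨ x1))
  step 5: ¬(F ∧ x1) ∨ ¬(x0 ∨ x1)
  step 6: (¬F ∨ ¬x1) ∨ ¬(x0 ∨ x1)
  step 7: (T ∨ ¬x1) ∨ ¬(x0 ∨ x1)
  step 8: T ∨ ¬(x0 ∨ x1)
  step 9: T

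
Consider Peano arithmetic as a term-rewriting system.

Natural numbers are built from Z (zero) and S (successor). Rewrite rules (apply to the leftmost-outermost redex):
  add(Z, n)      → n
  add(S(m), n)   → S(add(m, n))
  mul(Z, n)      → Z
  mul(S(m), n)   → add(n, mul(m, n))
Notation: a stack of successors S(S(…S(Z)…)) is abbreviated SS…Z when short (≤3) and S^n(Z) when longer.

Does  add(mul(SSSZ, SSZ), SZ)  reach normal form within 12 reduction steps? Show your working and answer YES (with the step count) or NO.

Answer: NO — after 12 steps the term is S(S(S(S(add(mul(SZ, SSZ), SZ))))), not yet normal

Working:
  start: add(mul(SSSZ, SSZ), SZ)
  [1] add(add(SSZ, mul(SSZ, SSZ)), SZ)
  [2] add(S(add(SZ, mul(SSZ, SSZ))), SZ)
  [3] S(add(add(SZ, mul(SSZ, SSZ)), SZ))
  [4] S(add(S(add(Z, mul(SSZ, SSZ))), SZ))
  [5] S(S(add(add(Z, mul(SSZ, SSZ)), SZ)))
  [6] S(S(add(mul(SSZ, SSZ), SZ)))
  [7] S(S(add(add(SSZ, mul(SZ, SSZ)), SZ)))
  [8] S(S(add(S(add(SZ, mul(SZ, SSZ))), SZ)))
  [9] S(S(S(add(add(SZ, mul(SZ, SSZ)), SZ))))
  [10] S(S(S(add(S(add(Z, mul(SZ, SSZ))), SZ))))
  [11] S(S(S(S(add(add(Z, mul(SZ, SSZ)), SZ)))))
  [12] S(S(S(S(add(mul(SZ, SSZ), SZ)))))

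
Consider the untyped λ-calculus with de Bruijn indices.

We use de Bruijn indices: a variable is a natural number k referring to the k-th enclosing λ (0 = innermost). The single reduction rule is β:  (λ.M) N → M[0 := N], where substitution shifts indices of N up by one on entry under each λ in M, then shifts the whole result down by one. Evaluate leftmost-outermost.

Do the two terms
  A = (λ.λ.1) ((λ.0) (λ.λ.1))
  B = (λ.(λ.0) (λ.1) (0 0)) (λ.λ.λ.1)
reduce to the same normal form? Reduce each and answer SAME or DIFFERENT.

Answer: SAME — A ⇓ λ.λ.λ.1, B ⇓ λ.λ.λ.1

Derivation:
Term A:
  start: (λ.λ.1) ((λ.0) (λ.λ.1))
  →1  λ.(λ.0) (λ.λ.1)
  →2  λ.λ.λ.1

Term B:
  start: (λ.(λ.0) (λ.1) (0 0)) (λ.λ.λ.1)
  →1  (λ.0) (λ.λ.λ.λ.1) ((λ.λ.λ.1) (λ.λ.λ.1))
  →2  (λ.λ.λ.λ.1) ((λ.λ.λ.1) (λ.λ.λ.1))
  →3  λ.λ.λ.1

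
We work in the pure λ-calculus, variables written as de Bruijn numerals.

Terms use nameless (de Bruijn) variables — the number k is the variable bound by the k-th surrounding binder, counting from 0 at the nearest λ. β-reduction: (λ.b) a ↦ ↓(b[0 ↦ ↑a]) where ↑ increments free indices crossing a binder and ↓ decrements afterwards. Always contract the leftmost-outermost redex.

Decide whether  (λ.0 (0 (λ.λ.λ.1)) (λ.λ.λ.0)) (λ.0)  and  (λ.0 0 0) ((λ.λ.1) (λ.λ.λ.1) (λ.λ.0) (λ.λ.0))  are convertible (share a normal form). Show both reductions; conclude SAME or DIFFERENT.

Term A:
  start: (λ.0 (0 (λ.λ.λ.1)) (λ.λ.λ.0)) (λ.0)
  step 1: (λ.0) ((λ.0) (λ.λ.λ.1)) (λ.λ.λ.0)
  step 2: (λ.0) (λ.λ.λ.1) (λ.λ.λ.0)
  step 3: (λ.λ.λ.1) (λ.λ.λ.0)
  step 4: λ.λ.1

Term B:
  start: (λ.0 0 0) ((λ.λ.1) (λ.λ.λ.1) (λ.λ.0) (λ.λ.0))
  step 1: (λ.λ.1) (λ.λ.λ.1) (λ.λ.0) (λ.λ.0) ((λ.λ.1) (λ.λ.λ.1) (λ.λ.0) (λ.λ.0)) ((λ.λ.1) (λ.λ.λ.1) (λ.λ.0) (λ.λ.0))
  step 2: (λ.λ.λ.λ.1) (λ.λ.0) (λ.λ.0) ((λ.λ.1) (λ.λ.λ.1) (λ.λ.0) (λ.λ.0)) ((λ.λ.1) (λ.λ.λ.1) (λ.λ.0) (λ.λ.0))
  step 3: (λ.λ.λ.1) (λ.λ.0) ((λ.λ.1) (λ.λ.λ.1) (λ.λ.0) (λ.λ.0)) ((λ.λ.1) (λ.λ.λ.1) (λ.λ.0) (λ.λ.0))
  step 4: (λ.λ.1) ((λ.λ.1) (λ.λ.λ.1) (λ.λ.0) (λ.λ.0)) ((λ.λ.1) (λ.λ.λ.1) (λ.λ.0) (λ.λ.0))
  step 5: (λ.(λ.λ.1) (λ.λ.λ.1) (λ.λ.0) (λ.λ.0)) ((λ.λ.1) (λ.λ.λ.1) (λ.λ.0) (λ.λ.0))
  step 6: (λ.λ.1) (λ.λ.λ.1) (λ.λ.0) (λ.λ.0)
  step 7: (λ.λ.λ.λ.1) (λ.λ.0) (λ.λ.0)
  step 8: (λ.λ.λ.1) (λ.λ.0)
  step 9: λ.λ.1

Answer: SAME — A ⇓ λ.λ.1, B ⇓ λ.λ.1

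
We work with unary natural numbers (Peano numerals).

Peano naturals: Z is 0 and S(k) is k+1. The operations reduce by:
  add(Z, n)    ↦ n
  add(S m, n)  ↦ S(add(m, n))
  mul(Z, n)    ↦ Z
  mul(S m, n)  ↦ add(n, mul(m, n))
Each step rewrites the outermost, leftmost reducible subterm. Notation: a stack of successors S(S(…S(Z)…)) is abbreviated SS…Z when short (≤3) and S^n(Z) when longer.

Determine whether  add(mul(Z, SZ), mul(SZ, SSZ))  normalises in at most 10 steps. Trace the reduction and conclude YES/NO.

Answer: YES — reaches normal form SSZ in 7 ≤ 10 steps

Derivation:
  start: add(mul(Z, SZ), mul(SZ, SSZ))
  →1  add(Z, mul(SZ, SSZ))
  →2  mul(SZ, SSZ)
  →3  add(SSZ, mul(Z, SSZ))
  →4  S(add(SZ, mul(Z, SSZ)))
  →5  S(S(add(Z, mul(Z, SSZ))))
  →6  S(S(mul(Z, SSZ)))
  →7  SSZ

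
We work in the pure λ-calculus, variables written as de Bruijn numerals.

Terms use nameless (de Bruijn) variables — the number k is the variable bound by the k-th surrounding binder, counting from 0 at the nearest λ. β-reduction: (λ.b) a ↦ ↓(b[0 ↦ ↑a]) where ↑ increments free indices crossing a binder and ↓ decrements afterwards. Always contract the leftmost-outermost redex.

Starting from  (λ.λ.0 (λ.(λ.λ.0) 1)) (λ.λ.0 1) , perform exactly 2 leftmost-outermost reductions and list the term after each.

Answer: after 2 steps: λ.0 (λ.λ.0)

Working:
  start: (λ.λ.0 (λ.(λ.λ.0) 1)) (λ.λ.0 1)
  →1  λ.0 (λ.(λ.λ.0) 1)
  →2  λ.0 (λ.λ.0)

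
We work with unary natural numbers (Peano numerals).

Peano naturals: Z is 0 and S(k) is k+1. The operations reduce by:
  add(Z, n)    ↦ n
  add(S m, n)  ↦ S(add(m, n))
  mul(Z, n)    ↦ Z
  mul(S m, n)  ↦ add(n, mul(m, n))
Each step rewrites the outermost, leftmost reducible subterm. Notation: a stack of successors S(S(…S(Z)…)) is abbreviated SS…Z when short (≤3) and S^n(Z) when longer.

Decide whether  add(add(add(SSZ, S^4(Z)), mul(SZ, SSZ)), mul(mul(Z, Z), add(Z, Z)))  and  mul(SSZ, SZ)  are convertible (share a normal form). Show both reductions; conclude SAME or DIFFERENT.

Answer: DIFFERENT — A ⇓ S^8(Z), B ⇓ SSZ

Derivation:
Term A:
  start: add(add(add(SSZ, S^4(Z)), mul(SZ, SSZ)), mul(mul(Z, Z), add(Z, Z)))
  →1  add(add(S(add(SZ, S^4(Z))), mul(SZ, SSZ)), mul(mul(Z, Z), add(Z, Z)))
  →2  add(S(add(add(SZ, S^4(Z)), mul(SZ, SSZ))), mul(mul(Z, Z), add(Z, Z)))
  →3  S(add(add(add(SZ, S^4(Z)), mul(SZ, SSZ)), mul(mul(Z, Z), add(Z, Z))))
  →4  S(add(add(S(add(Z, S^4(Z))), mul(SZ, SSZ)), mul(mul(Z, Z), add(Z, Z))))
  →5  S(add(S(add(add(Z, S^4(Z)), mul(SZ, SSZ))), mul(mul(Z, Z), add(Z, Z))))
  →6  S(S(add(add(add(Z, S^4(Z)), mul(SZ, SSZ)), mul(mul(Z, Z), add(Z, Z)))))
  →7  S(S(add(add(S^4(Z), mul(SZ, SSZ)), mul(mul(Z, Z), add(Z, Z)))))
  →8  S(S(add(S(add(SSSZ, mul(SZ, SSZ))), mul(mul(Z, Z), add(Z, Z)))))
  →9  S(S(S(add(add(SSSZ, mul(SZ, SSZ)), mul(mul(Z, Z), add(Z, Z))))))
  →10  S(S(S(add(S(add(SSZ, mul(SZ, SSZ))), mul(mul(Z, Z), add(Z, Z))))))
  →11  S(S(S(S(add(add(SSZ, mul(SZ, SSZ)), mul(mul(Z, Z), add(Z, Z)))))))
  →12  S(S(S(S(add(S(add(SZ, mul(SZ, SSZ))), mul(mul(Z, Z), add(Z, Z)))))))
  →13  S(S(S(S(S(add(add(SZ, mul(SZ, SSZ)), mul(mul(Z, Z), add(Z, Z))))))))
  →14  S(S(S(S(S(add(S(add(Z, mul(SZ, SSZ))), mul(mul(Z, Z), add(Z, Z))))))))
  →15  S(S(S(S(S(S(add(add(Z, mul(SZ, SSZ)), mul(mul(Z, Z), add(Z, Z)))))))))
  →16  S(S(S(S(S(S(add(mul(SZ, SSZ), mul(mul(Z, Z), add(Z, Z)))))))))
  →17  S(S(S(S(S(S(add(add(SSZ, mul(Z, SSZ)), mul(mul(Z, Z), add(Z, Z)))))))))
  →18  S(S(S(S(S(S(add(S(add(SZ, mul(Z, SSZ))), mul(mul(Z, Z), add(Z, Z)))))))))
  →19  S(S(S(S(S(S(S(add(add(SZ, mul(Z, SSZ)), mul(mul(Z, Z), add(Z, Z))))))))))
  →20  S(S(S(S(S(S(S(add(S(add(Z, mul(Z, SSZ))), mul(mul(Z, Z), add(Z, Z))))))))))
  →21  S(S(S(S(S(S(S(S(add(add(Z, mul(Z, SSZ)), mul(mul(Z, Z), add(Z, Z)))))))))))
  →22  S(S(S(S(S(S(S(S(add(mul(Z, SSZ), mul(mul(Z, Z), add(Z, Z)))))))))))
  →23  S(S(S(S(S(S(S(S(add(Z, mul(mul(Z, Z), add(Z, Z)))))))))))
  →24  S(S(S(S(S(S(S(S(mul(mul(Z, Z), add(Z, Z))))))))))
  →25  S(S(S(S(S(S(S(S(mul(Z, add(Z, Z))))))))))
  →26  S^8(Z)

Term B:
  start: mul(SSZ, SZ)
  →1  add(SZ, mul(SZ, SZ))
  →2  S(add(Z, mul(SZ, SZ)))
  →3  S(mul(SZ, SZ))
  →4  S(add(SZ, mul(Z, SZ)))
  →5  S(S(add(Z, mul(Z, SZ))))
  →6  S(S(mul(Z, SZ)))
  →7  SSZ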